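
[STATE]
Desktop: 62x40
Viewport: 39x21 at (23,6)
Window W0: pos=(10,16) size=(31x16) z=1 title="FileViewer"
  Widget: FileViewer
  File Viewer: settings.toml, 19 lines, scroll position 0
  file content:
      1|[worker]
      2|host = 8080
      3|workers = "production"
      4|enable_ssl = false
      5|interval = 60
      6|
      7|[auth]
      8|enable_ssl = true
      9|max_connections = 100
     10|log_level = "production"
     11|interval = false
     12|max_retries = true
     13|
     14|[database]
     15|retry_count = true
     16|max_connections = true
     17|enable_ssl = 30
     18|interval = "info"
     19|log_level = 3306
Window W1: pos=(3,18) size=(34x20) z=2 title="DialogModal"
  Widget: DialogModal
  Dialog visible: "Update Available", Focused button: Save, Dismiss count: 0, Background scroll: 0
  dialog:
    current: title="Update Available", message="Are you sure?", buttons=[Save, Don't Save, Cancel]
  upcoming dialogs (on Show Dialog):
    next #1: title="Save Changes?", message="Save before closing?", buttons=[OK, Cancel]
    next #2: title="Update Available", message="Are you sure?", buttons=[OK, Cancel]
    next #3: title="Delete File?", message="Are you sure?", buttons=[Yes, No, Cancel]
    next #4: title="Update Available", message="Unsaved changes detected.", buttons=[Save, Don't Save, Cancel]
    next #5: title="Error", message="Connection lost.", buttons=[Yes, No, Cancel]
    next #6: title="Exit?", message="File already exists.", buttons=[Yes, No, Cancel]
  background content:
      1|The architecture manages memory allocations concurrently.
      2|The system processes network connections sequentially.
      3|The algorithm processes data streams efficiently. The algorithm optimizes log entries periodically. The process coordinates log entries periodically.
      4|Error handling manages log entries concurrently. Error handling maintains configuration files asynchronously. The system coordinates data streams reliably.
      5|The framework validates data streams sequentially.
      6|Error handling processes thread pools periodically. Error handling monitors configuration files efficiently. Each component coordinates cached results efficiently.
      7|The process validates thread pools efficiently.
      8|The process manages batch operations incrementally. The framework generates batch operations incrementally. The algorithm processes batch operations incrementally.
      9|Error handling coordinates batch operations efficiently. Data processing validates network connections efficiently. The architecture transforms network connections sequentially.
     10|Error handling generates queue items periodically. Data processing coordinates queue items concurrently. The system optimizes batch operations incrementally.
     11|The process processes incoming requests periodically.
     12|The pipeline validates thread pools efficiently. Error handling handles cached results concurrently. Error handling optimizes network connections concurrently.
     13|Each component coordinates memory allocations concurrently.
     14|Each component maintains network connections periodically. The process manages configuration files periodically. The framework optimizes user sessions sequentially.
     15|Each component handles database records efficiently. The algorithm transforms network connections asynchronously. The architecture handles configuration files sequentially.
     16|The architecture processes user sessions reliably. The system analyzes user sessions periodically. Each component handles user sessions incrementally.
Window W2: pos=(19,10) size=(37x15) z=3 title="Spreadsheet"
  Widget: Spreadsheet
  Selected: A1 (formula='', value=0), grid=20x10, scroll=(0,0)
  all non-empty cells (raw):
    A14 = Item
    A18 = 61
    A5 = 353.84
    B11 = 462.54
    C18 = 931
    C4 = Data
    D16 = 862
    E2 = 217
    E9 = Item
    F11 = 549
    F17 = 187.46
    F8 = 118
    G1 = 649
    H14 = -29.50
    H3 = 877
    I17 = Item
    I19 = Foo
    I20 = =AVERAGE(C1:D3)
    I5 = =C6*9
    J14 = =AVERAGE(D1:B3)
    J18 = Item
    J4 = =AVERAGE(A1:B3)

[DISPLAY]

                                       
                                       
                                       
                                       
━━━━━━━━━━━━━━━━━━━━━━━━━━━━━━━━┓      
readsheet                       ┃      
────────────────────────────────┨      
                                ┃      
    A       B       C       D   ┃      
--------------------------------┃      
      [0]       0       0       ┃      
        0       0       0       ┃      
        0       0       0       ┃      
        0       0Data           ┃      
   353.84       0       0       ┃      
        0       0       0       ┃      
        0       0       0       ┃      
        0       0       0       ┃      
━━━━━━━━━━━━━━━━━━━━━━━━━━━━━━━━┛      
ates data str┃  ░┃                     
──────────┐d ┃  ░┃                     


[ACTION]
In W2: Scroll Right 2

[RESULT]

                                       
                                       
                                       
                                       
━━━━━━━━━━━━━━━━━━━━━━━━━━━━━━━━┓      
readsheet                       ┃      
────────────────────────────────┨      
                                ┃      
    C       D       E       F   ┃      
--------------------------------┃      
        0       0       0       ┃      
        0       0     217       ┃      
        0       0       0       ┃      
 Data           0       0       ┃      
        0       0       0       ┃      
        0       0       0       ┃      
        0       0       0       ┃      
        0       0       0     11┃      
━━━━━━━━━━━━━━━━━━━━━━━━━━━━━━━━┛      
ates data str┃  ░┃                     
──────────┐d ┃  ░┃                     


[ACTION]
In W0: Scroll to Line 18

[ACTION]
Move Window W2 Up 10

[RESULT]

        0       0       0       ┃      
        0       0     217       ┃      
        0       0       0       ┃      
 Data           0       0       ┃      
        0       0       0       ┃      
        0       0       0       ┃      
        0       0       0       ┃      
        0       0       0     11┃      
━━━━━━━━━━━━━━━━━━━━━━━━━━━━━━━━┛      
                                       
━━━━━━━━━━━━━━━━━┓                     
                 ┃                     
━━━━━━━━━━━━━┓───┨                     
             ┃  ▲┃                     
─────────────┨  ░┃                     
nages memory ┃  ░┃                     
s network con┃  ░┃                     
sses data str┃  ░┃                     
ges log entri┃  ░┃                     
ates data str┃  ░┃                     
──────────┐d ┃  ░┃                     


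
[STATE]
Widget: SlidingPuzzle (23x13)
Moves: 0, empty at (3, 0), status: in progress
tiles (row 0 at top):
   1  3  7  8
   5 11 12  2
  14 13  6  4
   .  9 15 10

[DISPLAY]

┌────┬────┬────┬────┐  
│  1 │  3 │  7 │  8 │  
├────┼────┼────┼────┤  
│  5 │ 11 │ 12 │  2 │  
├────┼────┼────┼────┤  
│ 14 │ 13 │  6 │  4 │  
├────┼────┼────┼────┤  
│    │  9 │ 15 │ 10 │  
└────┴────┴────┴────┘  
Moves: 0               
                       
                       
                       


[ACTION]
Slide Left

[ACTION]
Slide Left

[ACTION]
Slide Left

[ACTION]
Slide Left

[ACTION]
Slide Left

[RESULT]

┌────┬────┬────┬────┐  
│  1 │  3 │  7 │  8 │  
├────┼────┼────┼────┤  
│  5 │ 11 │ 12 │  2 │  
├────┼────┼────┼────┤  
│ 14 │ 13 │  6 │  4 │  
├────┼────┼────┼────┤  
│  9 │ 15 │ 10 │    │  
└────┴────┴────┴────┘  
Moves: 3               
                       
                       
                       


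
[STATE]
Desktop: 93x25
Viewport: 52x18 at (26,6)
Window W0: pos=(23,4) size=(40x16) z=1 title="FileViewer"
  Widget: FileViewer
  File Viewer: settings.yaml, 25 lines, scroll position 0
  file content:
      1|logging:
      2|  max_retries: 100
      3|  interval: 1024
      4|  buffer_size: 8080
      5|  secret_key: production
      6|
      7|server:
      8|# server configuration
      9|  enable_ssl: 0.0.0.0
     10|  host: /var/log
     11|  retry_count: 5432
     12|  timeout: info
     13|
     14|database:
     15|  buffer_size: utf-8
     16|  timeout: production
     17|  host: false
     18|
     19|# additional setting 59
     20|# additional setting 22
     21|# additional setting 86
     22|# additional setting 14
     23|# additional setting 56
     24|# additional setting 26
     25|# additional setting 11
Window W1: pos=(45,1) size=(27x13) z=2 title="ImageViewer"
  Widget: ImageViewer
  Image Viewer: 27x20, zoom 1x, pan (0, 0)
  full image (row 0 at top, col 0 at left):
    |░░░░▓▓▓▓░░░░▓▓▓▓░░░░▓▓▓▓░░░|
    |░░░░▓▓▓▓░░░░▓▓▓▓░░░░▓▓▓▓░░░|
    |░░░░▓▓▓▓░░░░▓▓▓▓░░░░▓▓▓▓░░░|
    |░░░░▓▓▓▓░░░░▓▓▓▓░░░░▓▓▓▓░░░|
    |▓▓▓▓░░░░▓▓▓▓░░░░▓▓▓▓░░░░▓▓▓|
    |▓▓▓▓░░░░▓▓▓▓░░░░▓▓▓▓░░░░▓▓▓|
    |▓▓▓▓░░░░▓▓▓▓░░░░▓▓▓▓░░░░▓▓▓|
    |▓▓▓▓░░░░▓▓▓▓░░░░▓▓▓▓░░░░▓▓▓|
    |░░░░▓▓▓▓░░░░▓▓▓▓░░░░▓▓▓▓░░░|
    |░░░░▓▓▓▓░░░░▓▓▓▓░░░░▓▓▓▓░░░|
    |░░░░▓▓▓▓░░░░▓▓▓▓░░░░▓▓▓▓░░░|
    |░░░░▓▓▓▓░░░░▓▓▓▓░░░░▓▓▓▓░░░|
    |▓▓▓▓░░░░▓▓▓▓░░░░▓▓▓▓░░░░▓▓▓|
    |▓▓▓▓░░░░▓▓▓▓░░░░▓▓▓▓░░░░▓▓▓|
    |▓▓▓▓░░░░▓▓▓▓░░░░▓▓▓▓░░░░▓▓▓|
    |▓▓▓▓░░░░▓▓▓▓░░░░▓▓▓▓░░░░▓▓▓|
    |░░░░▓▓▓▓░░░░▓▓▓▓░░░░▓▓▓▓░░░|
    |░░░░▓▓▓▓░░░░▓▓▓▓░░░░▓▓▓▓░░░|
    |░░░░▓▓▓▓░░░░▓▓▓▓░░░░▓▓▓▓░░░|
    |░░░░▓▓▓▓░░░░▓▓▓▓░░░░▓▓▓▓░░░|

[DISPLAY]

───────────────────┃░░░░▓▓▓▓░░░░▓▓▓▓░░░░▓▓▓▓░┃      
gging:             ┃░░░░▓▓▓▓░░░░▓▓▓▓░░░░▓▓▓▓░┃      
max_retries: 100   ┃▓▓▓▓░░░░▓▓▓▓░░░░▓▓▓▓░░░░▓┃      
interval: 1024     ┃▓▓▓▓░░░░▓▓▓▓░░░░▓▓▓▓░░░░▓┃      
buffer_size: 8080  ┃▓▓▓▓░░░░▓▓▓▓░░░░▓▓▓▓░░░░▓┃      
secret_key: product┃▓▓▓▓░░░░▓▓▓▓░░░░▓▓▓▓░░░░▓┃      
                   ┃░░░░▓▓▓▓░░░░▓▓▓▓░░░░▓▓▓▓░┃      
rver:              ┗━━━━━━━━━━━━━━━━━━━━━━━━━┛      
server configuration               ░┃               
enable_ssl: 0.0.0.0                ░┃               
host: /var/log                     ░┃               
retry_count: 5432                  ░┃               
timeout: info                      ▼┃               
━━━━━━━━━━━━━━━━━━━━━━━━━━━━━━━━━━━━┛               
                                                    
                                                    
                                                    
                                                    


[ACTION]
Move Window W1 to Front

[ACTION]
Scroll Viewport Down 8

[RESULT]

gging:             ┃░░░░▓▓▓▓░░░░▓▓▓▓░░░░▓▓▓▓░┃      
max_retries: 100   ┃▓▓▓▓░░░░▓▓▓▓░░░░▓▓▓▓░░░░▓┃      
interval: 1024     ┃▓▓▓▓░░░░▓▓▓▓░░░░▓▓▓▓░░░░▓┃      
buffer_size: 8080  ┃▓▓▓▓░░░░▓▓▓▓░░░░▓▓▓▓░░░░▓┃      
secret_key: product┃▓▓▓▓░░░░▓▓▓▓░░░░▓▓▓▓░░░░▓┃      
                   ┃░░░░▓▓▓▓░░░░▓▓▓▓░░░░▓▓▓▓░┃      
rver:              ┗━━━━━━━━━━━━━━━━━━━━━━━━━┛      
server configuration               ░┃               
enable_ssl: 0.0.0.0                ░┃               
host: /var/log                     ░┃               
retry_count: 5432                  ░┃               
timeout: info                      ▼┃               
━━━━━━━━━━━━━━━━━━━━━━━━━━━━━━━━━━━━┛               
                                                    
                                                    
                                                    
                                                    
                                                    


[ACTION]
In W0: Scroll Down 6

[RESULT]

rver:              ┃░░░░▓▓▓▓░░░░▓▓▓▓░░░░▓▓▓▓░┃      
server configuratio┃▓▓▓▓░░░░▓▓▓▓░░░░▓▓▓▓░░░░▓┃      
enable_ssl: 0.0.0.0┃▓▓▓▓░░░░▓▓▓▓░░░░▓▓▓▓░░░░▓┃      
host: /var/log     ┃▓▓▓▓░░░░▓▓▓▓░░░░▓▓▓▓░░░░▓┃      
retry_count: 5432  ┃▓▓▓▓░░░░▓▓▓▓░░░░▓▓▓▓░░░░▓┃      
timeout: info      ┃░░░░▓▓▓▓░░░░▓▓▓▓░░░░▓▓▓▓░┃      
                   ┗━━━━━━━━━━━━━━━━━━━━━━━━━┛      
tabase:                            ░┃               
buffer_size: utf-8                 ░┃               
timeout: production                ░┃               
host: false                        ░┃               
                                   ▼┃               
━━━━━━━━━━━━━━━━━━━━━━━━━━━━━━━━━━━━┛               
                                                    
                                                    
                                                    
                                                    
                                                    


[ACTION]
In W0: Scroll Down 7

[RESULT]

tabase:            ┃░░░░▓▓▓▓░░░░▓▓▓▓░░░░▓▓▓▓░┃      
buffer_size: utf-8 ┃▓▓▓▓░░░░▓▓▓▓░░░░▓▓▓▓░░░░▓┃      
timeout: production┃▓▓▓▓░░░░▓▓▓▓░░░░▓▓▓▓░░░░▓┃      
host: false        ┃▓▓▓▓░░░░▓▓▓▓░░░░▓▓▓▓░░░░▓┃      
                   ┃▓▓▓▓░░░░▓▓▓▓░░░░▓▓▓▓░░░░▓┃      
additional setting ┃░░░░▓▓▓▓░░░░▓▓▓▓░░░░▓▓▓▓░┃      
additional setting ┗━━━━━━━━━━━━━━━━━━━━━━━━━┛      
additional setting 86              ░┃               
additional setting 14              ░┃               
additional setting 56              ░┃               
additional setting 26              █┃               
additional setting 11              ▼┃               
━━━━━━━━━━━━━━━━━━━━━━━━━━━━━━━━━━━━┛               
                                                    
                                                    
                                                    
                                                    
                                                    


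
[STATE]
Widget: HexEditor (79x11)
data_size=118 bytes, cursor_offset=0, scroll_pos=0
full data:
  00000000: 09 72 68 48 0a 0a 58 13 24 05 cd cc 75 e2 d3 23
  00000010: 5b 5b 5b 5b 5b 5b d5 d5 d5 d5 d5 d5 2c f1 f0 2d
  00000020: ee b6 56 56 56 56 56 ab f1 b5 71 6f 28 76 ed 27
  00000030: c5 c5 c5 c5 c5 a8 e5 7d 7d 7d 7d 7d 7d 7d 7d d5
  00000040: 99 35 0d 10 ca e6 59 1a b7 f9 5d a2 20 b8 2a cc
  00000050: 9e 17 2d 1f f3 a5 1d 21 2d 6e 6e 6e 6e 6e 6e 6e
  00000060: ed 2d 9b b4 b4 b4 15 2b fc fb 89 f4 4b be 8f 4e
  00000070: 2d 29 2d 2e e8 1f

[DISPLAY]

00000000  09 72 68 48 0a 0a 58 13  24 05 cd cc 75 e2 d3 23  |.rhH..X.$...u..#| 
00000010  5b 5b 5b 5b 5b 5b d5 d5  d5 d5 d5 d5 2c f1 f0 2d  |[[[[[[......,..-| 
00000020  ee b6 56 56 56 56 56 ab  f1 b5 71 6f 28 76 ed 27  |..VVVVV...qo(v.'| 
00000030  c5 c5 c5 c5 c5 a8 e5 7d  7d 7d 7d 7d 7d 7d 7d d5  |.......}}}}}}}}.| 
00000040  99 35 0d 10 ca e6 59 1a  b7 f9 5d a2 20 b8 2a cc  |.5....Y...]. .*.| 
00000050  9e 17 2d 1f f3 a5 1d 21  2d 6e 6e 6e 6e 6e 6e 6e  |..-....!-nnnnnnn| 
00000060  ed 2d 9b b4 b4 b4 15 2b  fc fb 89 f4 4b be 8f 4e  |.-.....+....K..N| 
00000070  2d 29 2d 2e e8 1f                                 |-)-...          | 
                                                                               
                                                                               
                                                                               


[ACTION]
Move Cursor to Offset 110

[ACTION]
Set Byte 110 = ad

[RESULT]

00000000  09 72 68 48 0a 0a 58 13  24 05 cd cc 75 e2 d3 23  |.rhH..X.$...u..#| 
00000010  5b 5b 5b 5b 5b 5b d5 d5  d5 d5 d5 d5 2c f1 f0 2d  |[[[[[[......,..-| 
00000020  ee b6 56 56 56 56 56 ab  f1 b5 71 6f 28 76 ed 27  |..VVVVV...qo(v.'| 
00000030  c5 c5 c5 c5 c5 a8 e5 7d  7d 7d 7d 7d 7d 7d 7d d5  |.......}}}}}}}}.| 
00000040  99 35 0d 10 ca e6 59 1a  b7 f9 5d a2 20 b8 2a cc  |.5....Y...]. .*.| 
00000050  9e 17 2d 1f f3 a5 1d 21  2d 6e 6e 6e 6e 6e 6e 6e  |..-....!-nnnnnnn| 
00000060  ed 2d 9b b4 b4 b4 15 2b  fc fb 89 f4 4b be AD 4e  |.-.....+....K..N| 
00000070  2d 29 2d 2e e8 1f                                 |-)-...          | 
                                                                               
                                                                               
                                                                               


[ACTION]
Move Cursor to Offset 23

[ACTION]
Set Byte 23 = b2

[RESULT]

00000000  09 72 68 48 0a 0a 58 13  24 05 cd cc 75 e2 d3 23  |.rhH..X.$...u..#| 
00000010  5b 5b 5b 5b 5b 5b d5 B2  d5 d5 d5 d5 2c f1 f0 2d  |[[[[[[......,..-| 
00000020  ee b6 56 56 56 56 56 ab  f1 b5 71 6f 28 76 ed 27  |..VVVVV...qo(v.'| 
00000030  c5 c5 c5 c5 c5 a8 e5 7d  7d 7d 7d 7d 7d 7d 7d d5  |.......}}}}}}}}.| 
00000040  99 35 0d 10 ca e6 59 1a  b7 f9 5d a2 20 b8 2a cc  |.5....Y...]. .*.| 
00000050  9e 17 2d 1f f3 a5 1d 21  2d 6e 6e 6e 6e 6e 6e 6e  |..-....!-nnnnnnn| 
00000060  ed 2d 9b b4 b4 b4 15 2b  fc fb 89 f4 4b be ad 4e  |.-.....+....K..N| 
00000070  2d 29 2d 2e e8 1f                                 |-)-...          | 
                                                                               
                                                                               
                                                                               


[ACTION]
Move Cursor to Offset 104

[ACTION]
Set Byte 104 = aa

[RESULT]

00000000  09 72 68 48 0a 0a 58 13  24 05 cd cc 75 e2 d3 23  |.rhH..X.$...u..#| 
00000010  5b 5b 5b 5b 5b 5b d5 b2  d5 d5 d5 d5 2c f1 f0 2d  |[[[[[[......,..-| 
00000020  ee b6 56 56 56 56 56 ab  f1 b5 71 6f 28 76 ed 27  |..VVVVV...qo(v.'| 
00000030  c5 c5 c5 c5 c5 a8 e5 7d  7d 7d 7d 7d 7d 7d 7d d5  |.......}}}}}}}}.| 
00000040  99 35 0d 10 ca e6 59 1a  b7 f9 5d a2 20 b8 2a cc  |.5....Y...]. .*.| 
00000050  9e 17 2d 1f f3 a5 1d 21  2d 6e 6e 6e 6e 6e 6e 6e  |..-....!-nnnnnnn| 
00000060  ed 2d 9b b4 b4 b4 15 2b  AA fb 89 f4 4b be ad 4e  |.-.....+....K..N| 
00000070  2d 29 2d 2e e8 1f                                 |-)-...          | 
                                                                               
                                                                               
                                                                               


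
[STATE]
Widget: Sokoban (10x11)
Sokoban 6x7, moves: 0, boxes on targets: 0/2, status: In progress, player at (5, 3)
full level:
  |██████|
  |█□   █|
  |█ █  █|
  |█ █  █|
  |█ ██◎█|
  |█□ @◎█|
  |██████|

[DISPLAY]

██████    
█□   █    
█ █  █    
█ █  █    
█ ██◎█    
█□ @◎█    
██████    
Moves: 0  
          
          
          


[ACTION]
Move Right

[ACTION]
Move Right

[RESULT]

██████    
█□   █    
█ █  █    
█ █  █    
█ ██◎█    
█□  +█    
██████    
Moves: 1  
          
          
          


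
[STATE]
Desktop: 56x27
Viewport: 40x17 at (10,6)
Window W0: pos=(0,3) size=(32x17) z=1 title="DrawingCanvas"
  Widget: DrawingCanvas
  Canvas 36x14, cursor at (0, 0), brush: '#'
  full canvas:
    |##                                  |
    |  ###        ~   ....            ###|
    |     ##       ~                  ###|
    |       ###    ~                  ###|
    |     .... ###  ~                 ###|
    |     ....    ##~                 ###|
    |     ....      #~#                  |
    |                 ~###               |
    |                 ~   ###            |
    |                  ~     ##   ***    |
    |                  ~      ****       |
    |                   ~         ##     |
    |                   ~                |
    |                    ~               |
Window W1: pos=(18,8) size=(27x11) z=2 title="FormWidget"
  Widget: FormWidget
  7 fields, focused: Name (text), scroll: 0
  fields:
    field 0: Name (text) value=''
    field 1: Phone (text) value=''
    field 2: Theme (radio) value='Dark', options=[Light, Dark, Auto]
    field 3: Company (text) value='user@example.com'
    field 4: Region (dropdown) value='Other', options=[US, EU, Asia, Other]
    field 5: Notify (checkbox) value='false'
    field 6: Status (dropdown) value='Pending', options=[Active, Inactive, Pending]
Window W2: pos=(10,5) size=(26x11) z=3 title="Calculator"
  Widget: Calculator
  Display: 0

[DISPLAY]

┃ Calculator             ┃              
┠────────────────────────┨              
┃                       0┃━━━━━━━━┓     
┃┌───┬───┬───┬───┐       ┃        ┃     
┃│ 7 │ 8 │ 9 │ ÷ │       ┃────────┨     
┃├───┼───┼───┼───┤       ┃       ]┃     
┃│ 4 │ 5 │ 6 │ × │       ┃       ]┃     
┃├───┼───┼───┼───┤       ┃ Light  ┃     
┃│ 1 │ 2 │ 3 │ - │       ┃er@exam]┃     
┗━━━━━━━━━━━━━━━━━━━━━━━━┛her   ▼]┃     
        ┃  Notify:     [ ]        ┃     
        ┃  Status:     [Pending ▼]┃     
        ┗━━━━━━━━━━━━━━━━━━━━━━━━━┛     
━━━━━━━━━━━━━━━━━━━━━┛                  
                                        
                                        
                                        


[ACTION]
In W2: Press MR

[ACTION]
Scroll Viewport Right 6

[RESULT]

ulator             ┃                    
───────────────────┨                    
                  0┃━━━━━━━━┓           
───┬───┬───┐       ┃        ┃           
 8 │ 9 │ ÷ │       ┃────────┨           
───┼───┼───┤       ┃       ]┃           
 5 │ 6 │ × │       ┃       ]┃           
───┼───┼───┤       ┃ Light  ┃           
 2 │ 3 │ - │       ┃er@exam]┃           
━━━━━━━━━━━━━━━━━━━┛her   ▼]┃           
  ┃  Notify:     [ ]        ┃           
  ┃  Status:     [Pending ▼]┃           
  ┗━━━━━━━━━━━━━━━━━━━━━━━━━┛           
━━━━━━━━━━━━━━━┛                        
                                        
                                        
                                        


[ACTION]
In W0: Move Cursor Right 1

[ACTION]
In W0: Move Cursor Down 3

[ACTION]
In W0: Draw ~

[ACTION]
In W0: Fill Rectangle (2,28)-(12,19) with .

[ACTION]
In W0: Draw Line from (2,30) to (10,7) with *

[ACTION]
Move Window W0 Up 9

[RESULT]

ulator             ┃                    
───────────────────┨                    
                  0┃━━━━━━━━┓           
───┬───┬───┐       ┃        ┃           
 8 │ 9 │ ÷ │       ┃────────┨           
───┼───┼───┤       ┃       ]┃           
 5 │ 6 │ × │       ┃       ]┃           
───┼───┼───┤       ┃ Light  ┃           
 2 │ 3 │ - │       ┃er@exam]┃           
━━━━━━━━━━━━━━━━━━━┛her   ▼]┃           
━━┃  Notify:     [ ]        ┃           
  ┃  Status:     [Pending ▼]┃           
  ┗━━━━━━━━━━━━━━━━━━━━━━━━━┛           
                                        
                                        
                                        
                                        


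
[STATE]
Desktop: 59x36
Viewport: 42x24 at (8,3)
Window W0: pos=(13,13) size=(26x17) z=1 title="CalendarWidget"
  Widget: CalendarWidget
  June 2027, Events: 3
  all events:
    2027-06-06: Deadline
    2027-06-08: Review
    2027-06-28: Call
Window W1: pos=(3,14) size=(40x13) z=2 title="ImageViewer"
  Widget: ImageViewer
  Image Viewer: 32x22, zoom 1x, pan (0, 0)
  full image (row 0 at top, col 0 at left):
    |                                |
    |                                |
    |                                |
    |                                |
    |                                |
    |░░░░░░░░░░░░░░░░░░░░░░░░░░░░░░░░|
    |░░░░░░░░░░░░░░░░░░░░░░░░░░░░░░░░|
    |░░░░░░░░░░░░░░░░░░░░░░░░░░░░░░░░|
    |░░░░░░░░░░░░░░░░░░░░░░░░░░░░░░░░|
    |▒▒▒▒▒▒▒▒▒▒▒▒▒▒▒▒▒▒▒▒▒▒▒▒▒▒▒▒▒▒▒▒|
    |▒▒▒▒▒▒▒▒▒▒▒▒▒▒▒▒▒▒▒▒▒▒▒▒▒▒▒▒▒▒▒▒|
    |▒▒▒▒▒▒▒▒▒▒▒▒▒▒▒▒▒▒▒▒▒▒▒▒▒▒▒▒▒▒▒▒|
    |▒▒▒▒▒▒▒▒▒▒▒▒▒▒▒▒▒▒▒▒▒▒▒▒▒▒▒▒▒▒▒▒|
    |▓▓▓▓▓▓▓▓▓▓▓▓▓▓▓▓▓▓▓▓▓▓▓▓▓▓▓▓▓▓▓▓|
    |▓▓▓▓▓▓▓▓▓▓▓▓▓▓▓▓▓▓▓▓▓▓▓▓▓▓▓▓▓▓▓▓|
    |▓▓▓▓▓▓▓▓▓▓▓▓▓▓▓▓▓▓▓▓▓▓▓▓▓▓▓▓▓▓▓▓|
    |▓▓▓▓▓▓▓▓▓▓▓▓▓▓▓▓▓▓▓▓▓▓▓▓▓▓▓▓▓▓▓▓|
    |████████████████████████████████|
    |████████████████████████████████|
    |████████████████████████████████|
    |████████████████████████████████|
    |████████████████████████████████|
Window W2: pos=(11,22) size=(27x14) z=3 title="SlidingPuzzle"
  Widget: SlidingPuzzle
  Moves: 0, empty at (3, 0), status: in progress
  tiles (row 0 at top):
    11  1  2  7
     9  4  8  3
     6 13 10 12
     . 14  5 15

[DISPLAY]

                                          
                                          
                                          
                                          
                                          
                                          
                                          
                                          
                                          
                                          
     ┏━━━━━━━━━━━━━━━━━━━━━━━━┓           
━━━━━━━━━━━━━━━━━━━━━━━━━━━━━━━━━━┓       
geViewer                          ┃       
──────────────────────────────────┨       
                                  ┃       
                                  ┃       
                                  ┃       
                                  ┃       
                                  ┃       
░░░┏━━━━━━━━━━━━━━━━━━━━━━━━━┓    ┃       
░░░┃ SlidingPuzzle           ┃    ┃       
░░░┠─────────────────────────┨    ┃       
░░░┃┌────┬────┬────┬────┐    ┃    ┃       
━━━┃│ 11 │  1 │  2 │  7 │    ┃━━━━┛       


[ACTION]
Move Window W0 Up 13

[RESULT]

     ┃       June 2027        ┃           
     ┃Mo Tu We Th Fr Sa Su    ┃           
     ┃    1  2  3  4  5  6*   ┃           
     ┃ 7  8*  9 10 11 12 13   ┃           
     ┃14 15 16 17 18 19 20    ┃           
     ┃21 22 23 24 25 26 27    ┃           
     ┃28* 29 30               ┃           
     ┃                        ┃           
     ┃                        ┃           
     ┃                        ┃           
     ┃                        ┃           
━━━━━━━━━━━━━━━━━━━━━━━━━━━━━━━━━━┓       
geViewer                          ┃       
──────────────────────────────────┨       
                                  ┃       
                                  ┃       
                                  ┃       
                                  ┃       
                                  ┃       
░░░┏━━━━━━━━━━━━━━━━━━━━━━━━━┓    ┃       
░░░┃ SlidingPuzzle           ┃    ┃       
░░░┠─────────────────────────┨    ┃       
░░░┃┌────┬────┬────┬────┐    ┃    ┃       
━━━┃│ 11 │  1 │  2 │  7 │    ┃━━━━┛       


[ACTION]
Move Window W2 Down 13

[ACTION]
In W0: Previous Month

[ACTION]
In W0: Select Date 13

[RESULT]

     ┃        May 2027        ┃           
     ┃Mo Tu We Th Fr Sa Su    ┃           
     ┃                1  2    ┃           
     ┃ 3  4  5  6  7  8  9    ┃           
     ┃10 11 12 [13] 14 15 16  ┃           
     ┃17 18 19 20 21 22 23    ┃           
     ┃24 25 26 27 28 29 30    ┃           
     ┃31                      ┃           
     ┃                        ┃           
     ┃                        ┃           
     ┃                        ┃           
━━━━━━━━━━━━━━━━━━━━━━━━━━━━━━━━━━┓       
geViewer                          ┃       
──────────────────────────────────┨       
                                  ┃       
                                  ┃       
                                  ┃       
                                  ┃       
                                  ┃       
░░░┏━━━━━━━━━━━━━━━━━━━━━━━━━┓    ┃       
░░░┃ SlidingPuzzle           ┃    ┃       
░░░┠─────────────────────────┨    ┃       
░░░┃┌────┬────┬────┬────┐    ┃    ┃       
━━━┃│ 11 │  1 │  2 │  7 │    ┃━━━━┛       


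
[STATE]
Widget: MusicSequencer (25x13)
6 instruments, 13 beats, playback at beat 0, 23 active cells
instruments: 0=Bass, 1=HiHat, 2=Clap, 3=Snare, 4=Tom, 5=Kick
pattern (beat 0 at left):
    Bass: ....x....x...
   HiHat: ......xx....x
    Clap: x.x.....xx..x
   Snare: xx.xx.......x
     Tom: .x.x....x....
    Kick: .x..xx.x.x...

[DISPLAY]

      ▼123456789012      
  Bass····█····█···      
 HiHat······██····█      
  Clap█·█·····██··█      
 Snare██·██·······█      
   Tom·█·█····█····      
  Kick·█··██·█·█···      
                         
                         
                         
                         
                         
                         


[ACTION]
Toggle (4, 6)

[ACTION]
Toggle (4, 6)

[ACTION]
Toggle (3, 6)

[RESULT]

      ▼123456789012      
  Bass····█····█···      
 HiHat······██····█      
  Clap█·█·····██··█      
 Snare██·██·█·····█      
   Tom·█·█····█····      
  Kick·█··██·█·█···      
                         
                         
                         
                         
                         
                         


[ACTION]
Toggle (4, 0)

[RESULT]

      ▼123456789012      
  Bass····█····█···      
 HiHat······██····█      
  Clap█·█·····██··█      
 Snare██·██·█·····█      
   Tom██·█····█····      
  Kick·█··██·█·█···      
                         
                         
                         
                         
                         
                         


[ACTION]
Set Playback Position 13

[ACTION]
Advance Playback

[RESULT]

      0▼23456789012      
  Bass····█····█···      
 HiHat······██····█      
  Clap█·█·····██··█      
 Snare██·██·█·····█      
   Tom██·█····█····      
  Kick·█··██·█·█···      
                         
                         
                         
                         
                         
                         


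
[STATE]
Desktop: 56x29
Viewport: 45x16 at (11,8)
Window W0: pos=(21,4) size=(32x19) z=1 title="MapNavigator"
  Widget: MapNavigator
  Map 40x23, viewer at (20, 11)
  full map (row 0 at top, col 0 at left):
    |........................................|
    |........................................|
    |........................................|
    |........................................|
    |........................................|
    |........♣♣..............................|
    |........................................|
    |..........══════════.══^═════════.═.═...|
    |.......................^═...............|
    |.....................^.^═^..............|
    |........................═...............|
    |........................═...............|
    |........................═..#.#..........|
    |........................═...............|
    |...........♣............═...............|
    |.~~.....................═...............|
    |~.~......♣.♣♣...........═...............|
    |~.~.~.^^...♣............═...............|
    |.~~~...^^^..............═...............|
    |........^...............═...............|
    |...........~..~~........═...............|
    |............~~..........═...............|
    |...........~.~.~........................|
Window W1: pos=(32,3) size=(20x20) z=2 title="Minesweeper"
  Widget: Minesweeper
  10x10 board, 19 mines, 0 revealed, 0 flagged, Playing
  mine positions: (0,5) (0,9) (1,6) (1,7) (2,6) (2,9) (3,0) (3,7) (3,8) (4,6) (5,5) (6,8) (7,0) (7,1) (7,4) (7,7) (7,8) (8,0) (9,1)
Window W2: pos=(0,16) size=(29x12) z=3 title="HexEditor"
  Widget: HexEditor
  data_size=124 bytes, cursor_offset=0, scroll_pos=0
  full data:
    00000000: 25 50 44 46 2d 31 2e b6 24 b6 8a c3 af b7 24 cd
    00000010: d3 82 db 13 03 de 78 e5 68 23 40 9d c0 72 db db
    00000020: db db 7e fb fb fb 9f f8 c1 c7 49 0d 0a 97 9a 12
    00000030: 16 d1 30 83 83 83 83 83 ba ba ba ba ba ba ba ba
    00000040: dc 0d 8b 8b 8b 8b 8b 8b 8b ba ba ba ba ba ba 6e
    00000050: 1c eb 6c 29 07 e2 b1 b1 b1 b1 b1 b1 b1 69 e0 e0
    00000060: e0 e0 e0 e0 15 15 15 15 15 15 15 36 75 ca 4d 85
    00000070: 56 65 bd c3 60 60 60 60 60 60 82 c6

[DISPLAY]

          ┃...♣♣.....┃■■■■■■■■■■        ┃┃   
          ┃..........┃■■■■■■■■■■        ┃┃   
          ┃.....═════┃■■■■■■■■■■        ┃┃   
          ┃..........┃■■■■■■■■■■        ┃┃   
          ┃..........┃■■■■■■■■■■        ┃┃   
          ┃..........┃■■■■■■■■■■        ┃┃   
          ┃..........┃■■■■■■■■■■        ┃┃   
          ┃..........┃■■■■■■■■■■        ┃┃   
━━━━━━━━━━━━━━━━━┓...┃                  ┃┃   
                 ┃...┃                  ┃┃   
─────────────────┨...┃                  ┃┃   
25 50 44 46 2d 31┃♣..┃                  ┃┃   
d3 82 db 13 03 de┃...┃                  ┃┃   
db db 7e fb fb fb┃...┃                  ┃┃   
16 d1 30 83 83 83┃━━━┗━━━━━━━━━━━━━━━━━━┛┛   
dc 0d 8b 8b 8b 8b┃                           


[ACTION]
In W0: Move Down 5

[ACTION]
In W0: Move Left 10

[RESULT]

          ┃     .....┃■■■■■■■■■■        ┃┃   
          ┃     .....┃■■■■■■■■■■        ┃┃   
          ┃     .....┃■■■■■■■■■■        ┃┃   
          ┃     .....┃■■■■■■■■■■        ┃┃   
          ┃     .....┃■■■■■■■■■■        ┃┃   
          ┃     .~~..┃■■■■■■■■■■        ┃┃   
          ┃     ~.~..┃■■■■■■■■■■        ┃┃   
          ┃     ~.~.~┃■■■■■■■■■■        ┃┃   
━━━━━━━━━━━━━━━━━┓~~.┃                  ┃┃   
                 ┃...┃                  ┃┃   
─────────────────┨...┃                  ┃┃   
25 50 44 46 2d 31┃...┃                  ┃┃   
d3 82 db 13 03 de┃...┃                  ┃┃   
db db 7e fb fb fb┃   ┃                  ┃┃   
16 d1 30 83 83 83┃━━━┗━━━━━━━━━━━━━━━━━━┛┛   
dc 0d 8b 8b 8b 8b┃                           


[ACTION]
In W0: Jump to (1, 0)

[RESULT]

          ┃          ┃■■■■■■■■■■        ┃┃   
          ┃          ┃■■■■■■■■■■        ┃┃   
          ┃          ┃■■■■■■■■■■        ┃┃   
          ┃          ┃■■■■■■■■■■        ┃┃   
          ┃          ┃■■■■■■■■■■        ┃┃   
          ┃          ┃■■■■■■■■■■        ┃┃   
          ┃          ┃■■■■■■■■■■        ┃┃   
          ┃          ┃■■■■■■■■■■        ┃┃   
━━━━━━━━━━━━━━━━━┓   ┃                  ┃┃   
                 ┃   ┃                  ┃┃   
─────────────────┨   ┃                  ┃┃   
25 50 44 46 2d 31┃   ┃                  ┃┃   
d3 82 db 13 03 de┃   ┃                  ┃┃   
db db 7e fb fb fb┃   ┃                  ┃┃   
16 d1 30 83 83 83┃━━━┗━━━━━━━━━━━━━━━━━━┛┛   
dc 0d 8b 8b 8b 8b┃                           
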